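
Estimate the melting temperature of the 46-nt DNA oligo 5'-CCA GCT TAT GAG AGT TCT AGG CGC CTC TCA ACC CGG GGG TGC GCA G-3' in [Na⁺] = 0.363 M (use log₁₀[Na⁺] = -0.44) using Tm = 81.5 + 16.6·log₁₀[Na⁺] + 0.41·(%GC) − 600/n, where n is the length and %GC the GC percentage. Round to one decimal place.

Length n = 46. Base counts: C=14, T=9, A=8, G=15
G+C = 29, so %GC = 29/46 × 100 = 63.043%
Salt term: 16.6 × (-0.44) = -7.304
GC term: 0.41 × 63.043 = 25.848; length term: −600/46 = −13.043
Tm = 81.5 + (-7.304) + 25.848 − 13.043 = 87.001 → 87.0°C

87.0°C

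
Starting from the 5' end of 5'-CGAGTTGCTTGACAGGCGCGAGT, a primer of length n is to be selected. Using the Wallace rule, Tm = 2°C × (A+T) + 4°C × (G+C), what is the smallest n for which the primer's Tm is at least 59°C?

n = 19

First 18 bases: CGAGTTGCTTGACAGGCG → Tm = 58°C (< 59°C)
First 19 bases: CGAGTTGCTTGACAGGCGC → Tm = 62°C (≥ 59°C)
Each additional base adds 2°C (A/T) or 4°C (G/C), so Tm is non-decreasing in n; n = 19 is the first length to reach 59°C.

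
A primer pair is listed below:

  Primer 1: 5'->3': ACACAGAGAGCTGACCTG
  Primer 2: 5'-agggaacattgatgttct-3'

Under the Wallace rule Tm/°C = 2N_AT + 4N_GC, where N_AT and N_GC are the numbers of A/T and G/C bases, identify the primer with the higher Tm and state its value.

Primer 1: A+T=8, G+C=10 → Tm = 2(8)+4(10) = 56°C
Primer 2: A+T=11, G+C=7 → Tm = 2(11)+4(7) = 50°C
56°C vs 50°C → primer 1 is higher.

Primer 1, 56°C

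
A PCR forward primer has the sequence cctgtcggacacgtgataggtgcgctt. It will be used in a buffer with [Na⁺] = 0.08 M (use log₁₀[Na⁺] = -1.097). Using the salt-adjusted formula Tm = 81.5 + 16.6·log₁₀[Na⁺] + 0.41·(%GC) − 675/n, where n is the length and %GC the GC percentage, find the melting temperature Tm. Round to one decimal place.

62.6°C

Length n = 27. T=7, C=7, G=9, A=4
G+C = 16, so %GC = 16/27 × 100 = 59.259%
Salt term: 16.6 × (-1.097) = -18.21
GC term: 0.41 × 59.259 = 24.296; length term: −675/27 = −25
Tm = 81.5 + (-18.21) + 24.296 − 25 = 62.586 → 62.6°C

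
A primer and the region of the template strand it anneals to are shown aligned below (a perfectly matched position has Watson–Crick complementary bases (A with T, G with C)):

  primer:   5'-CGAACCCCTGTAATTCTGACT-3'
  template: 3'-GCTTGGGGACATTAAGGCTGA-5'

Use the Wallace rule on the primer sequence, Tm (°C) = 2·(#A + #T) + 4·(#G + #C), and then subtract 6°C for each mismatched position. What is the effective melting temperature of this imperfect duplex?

Primer base counts: A=5, T=6, G=3, C=7 → A+T=11, G+C=10
Perfect-match Tm = 2(11) + 4(10) = 22 + 40 = 62°C
Mismatches (positions where the bases are not complementary): 1 (at position 17)
Effective Tm = 62 − 1×6 = 62 − 6 = 56°C

56°C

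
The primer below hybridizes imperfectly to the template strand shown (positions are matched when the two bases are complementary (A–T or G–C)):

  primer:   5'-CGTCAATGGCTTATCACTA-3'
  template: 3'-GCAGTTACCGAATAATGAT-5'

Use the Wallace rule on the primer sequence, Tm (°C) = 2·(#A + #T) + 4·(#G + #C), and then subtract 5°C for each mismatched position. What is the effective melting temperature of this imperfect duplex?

49°C

Primer base counts: A=5, T=6, G=3, C=5 → A+T=11, G+C=8
Perfect-match Tm = 2(11) + 4(8) = 22 + 32 = 54°C
Mismatches (positions where the bases are not complementary): 1 (at position 15)
Effective Tm = 54 − 1×5 = 54 − 5 = 49°C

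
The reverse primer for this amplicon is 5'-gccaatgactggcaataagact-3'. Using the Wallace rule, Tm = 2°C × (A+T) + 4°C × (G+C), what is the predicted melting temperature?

Base counts: C=5, A=8, G=5, T=4
A+T = 12, G+C = 10
Tm = 2(12) + 4(10) = 24 + 40 = 64°C

64°C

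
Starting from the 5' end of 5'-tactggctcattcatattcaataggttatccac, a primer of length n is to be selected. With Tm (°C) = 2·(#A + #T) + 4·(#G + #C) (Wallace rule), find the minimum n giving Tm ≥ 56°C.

First 20 bases: TACTGGCTCATTCATATTCA → Tm = 54°C (< 56°C)
First 21 bases: TACTGGCTCATTCATATTCAA → Tm = 56°C (≥ 56°C)
Since every base adds ≥2°C, Tm only increases with n, so the threshold is first crossed at n = 21.

n = 21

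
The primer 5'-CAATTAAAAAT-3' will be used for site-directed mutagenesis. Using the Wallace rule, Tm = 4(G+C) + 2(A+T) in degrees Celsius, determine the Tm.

24°C

Base counts: G=0, C=1, T=3, A=7
AT pairs contribute 10, GC pairs contribute 1.
Tm = 4·1 + 2·10 = 4 + 20 = 24°C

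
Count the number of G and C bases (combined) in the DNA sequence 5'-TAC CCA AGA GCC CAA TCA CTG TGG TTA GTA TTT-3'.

Counting bases: C=8, G=6, T=10, A=9
Total G or C: 6 + 8 = 14

14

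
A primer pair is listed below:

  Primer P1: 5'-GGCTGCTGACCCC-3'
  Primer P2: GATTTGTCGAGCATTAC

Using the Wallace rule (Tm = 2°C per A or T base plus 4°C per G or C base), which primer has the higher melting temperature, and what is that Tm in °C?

Primer P1: A+T=3, G+C=10 → Tm = 2(3)+4(10) = 46°C
Primer P2: A+T=10, G+C=7 → Tm = 2(10)+4(7) = 48°C
46°C vs 48°C → primer P2 is higher.

Primer P2, 48°C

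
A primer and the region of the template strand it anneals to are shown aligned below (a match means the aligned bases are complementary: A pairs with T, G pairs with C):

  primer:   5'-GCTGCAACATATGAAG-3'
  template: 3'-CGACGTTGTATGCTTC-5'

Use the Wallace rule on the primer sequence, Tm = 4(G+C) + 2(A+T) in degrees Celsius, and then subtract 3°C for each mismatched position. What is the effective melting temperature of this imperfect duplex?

Primer base counts: A=6, T=3, G=4, C=3 → A+T=9, G+C=7
Perfect-match Tm = 2(9) + 4(7) = 18 + 28 = 46°C
Mismatches (positions where the bases are not complementary): 1 (at position 12)
Effective Tm = 46 − 1×3 = 46 − 3 = 43°C

43°C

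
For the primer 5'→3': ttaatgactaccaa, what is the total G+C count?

4

Scanning the sequence gives A=6, C=3, G=1, T=4.
Total G or C: 1 + 3 = 4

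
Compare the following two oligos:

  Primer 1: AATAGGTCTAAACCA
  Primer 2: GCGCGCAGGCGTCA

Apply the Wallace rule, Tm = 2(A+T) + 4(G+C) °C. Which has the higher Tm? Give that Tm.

Primer 1: A+T=10, G+C=5 → Tm = 2(10)+4(5) = 40°C
Primer 2: A+T=3, G+C=11 → Tm = 2(3)+4(11) = 50°C
40°C vs 50°C → primer 2 is higher.

Primer 2, 50°C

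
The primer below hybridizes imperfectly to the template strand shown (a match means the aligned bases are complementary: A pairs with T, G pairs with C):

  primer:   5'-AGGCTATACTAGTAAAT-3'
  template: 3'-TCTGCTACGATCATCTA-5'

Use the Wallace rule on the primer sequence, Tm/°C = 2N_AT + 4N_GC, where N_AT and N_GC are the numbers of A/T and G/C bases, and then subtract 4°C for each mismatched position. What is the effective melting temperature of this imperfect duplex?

28°C

Primer base counts: A=7, T=5, G=3, C=2 → A+T=12, G+C=5
Perfect-match Tm = 2(12) + 4(5) = 24 + 20 = 44°C
Mismatches (positions where the bases are not complementary): 4 (at positions 3, 5, 8, 15)
Effective Tm = 44 − 4×4 = 44 − 16 = 28°C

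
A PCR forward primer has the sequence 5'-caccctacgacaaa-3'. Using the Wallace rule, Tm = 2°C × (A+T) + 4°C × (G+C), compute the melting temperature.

42°C

Scanning the sequence gives T=1, C=6, G=1, A=6.
So N_AT = 7 and N_GC = 7.
Tm = 2(7) + 4(7) = 14 + 28 = 42°C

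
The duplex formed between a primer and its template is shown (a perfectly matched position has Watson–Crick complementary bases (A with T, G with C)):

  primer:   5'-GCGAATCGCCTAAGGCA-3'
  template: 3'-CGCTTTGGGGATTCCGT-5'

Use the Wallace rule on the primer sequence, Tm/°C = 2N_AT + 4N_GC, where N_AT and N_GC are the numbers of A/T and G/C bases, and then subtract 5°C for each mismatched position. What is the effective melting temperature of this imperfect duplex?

44°C

Primer base counts: A=5, T=2, G=5, C=5 → A+T=7, G+C=10
Perfect-match Tm = 2(7) + 4(10) = 14 + 40 = 54°C
Mismatches (positions where the bases are not complementary): 2 (at positions 6, 8)
Effective Tm = 54 − 2×5 = 54 − 10 = 44°C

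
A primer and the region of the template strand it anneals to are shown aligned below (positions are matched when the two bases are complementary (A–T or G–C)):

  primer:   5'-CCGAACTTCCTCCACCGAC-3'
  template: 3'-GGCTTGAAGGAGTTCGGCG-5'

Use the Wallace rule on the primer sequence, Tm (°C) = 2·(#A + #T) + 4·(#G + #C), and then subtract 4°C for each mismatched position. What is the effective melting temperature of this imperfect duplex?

46°C

Primer base counts: A=4, T=3, G=2, C=10 → A+T=7, G+C=12
Perfect-match Tm = 2(7) + 4(12) = 14 + 48 = 62°C
Mismatches (positions where the bases are not complementary): 4 (at positions 13, 15, 17, 18)
Effective Tm = 62 − 4×4 = 62 − 16 = 46°C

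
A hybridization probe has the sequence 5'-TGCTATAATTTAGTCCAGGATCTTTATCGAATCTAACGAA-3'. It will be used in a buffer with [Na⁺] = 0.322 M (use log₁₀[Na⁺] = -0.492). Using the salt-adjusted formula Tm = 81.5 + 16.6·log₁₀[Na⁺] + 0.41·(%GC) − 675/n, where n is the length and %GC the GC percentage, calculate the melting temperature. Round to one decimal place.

69.8°C

Length n = 40. Base counts: G=6, T=14, A=13, C=7
G+C = 13, so %GC = 13/40 × 100 = 32.5%
Salt term: 16.6 × (-0.492) = -8.167
GC term: 0.41 × 32.5 = 13.325; length term: −675/40 = −16.875
Tm = 81.5 + (-8.167) + 13.325 − 16.875 = 69.783 → 69.8°C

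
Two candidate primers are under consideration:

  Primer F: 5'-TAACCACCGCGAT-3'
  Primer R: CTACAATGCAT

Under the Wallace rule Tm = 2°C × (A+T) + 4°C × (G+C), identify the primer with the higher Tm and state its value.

Primer F, 40°C

Primer F: A+T=6, G+C=7 → Tm = 2(6)+4(7) = 40°C
Primer R: A+T=7, G+C=4 → Tm = 2(7)+4(4) = 30°C
40°C vs 30°C → primer F is higher.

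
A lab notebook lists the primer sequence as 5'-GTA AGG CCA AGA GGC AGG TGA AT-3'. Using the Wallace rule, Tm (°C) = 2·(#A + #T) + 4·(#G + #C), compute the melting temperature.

Scanning the sequence gives A=8, G=9, T=3, C=3.
So N_AT = 11 and N_GC = 12.
Tm = 4·12 + 2·11 = 48 + 22 = 70°C

70°C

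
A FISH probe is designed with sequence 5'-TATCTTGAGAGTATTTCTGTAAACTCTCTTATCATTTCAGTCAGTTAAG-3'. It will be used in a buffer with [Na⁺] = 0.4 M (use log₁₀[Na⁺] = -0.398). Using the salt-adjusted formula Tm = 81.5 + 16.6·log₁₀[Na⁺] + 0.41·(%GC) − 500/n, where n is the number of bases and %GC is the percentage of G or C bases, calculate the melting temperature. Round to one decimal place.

Length n = 49. Base counts: C=8, G=7, T=21, A=13
G+C = 15, so %GC = 15/49 × 100 = 30.612%
Salt term: 16.6 × (-0.398) = -6.607
GC term: 0.41 × 30.612 = 12.551; length term: −500/49 = −10.204
Tm = 81.5 + (-6.607) + 12.551 − 10.204 = 77.24 → 77.2°C

77.2°C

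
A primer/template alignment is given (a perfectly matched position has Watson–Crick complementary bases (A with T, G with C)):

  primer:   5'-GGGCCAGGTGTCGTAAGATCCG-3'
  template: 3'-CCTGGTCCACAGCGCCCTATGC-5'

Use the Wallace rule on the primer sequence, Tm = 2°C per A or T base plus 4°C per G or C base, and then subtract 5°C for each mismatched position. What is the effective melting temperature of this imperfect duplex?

47°C

Primer base counts: A=4, T=4, G=9, C=5 → A+T=8, G+C=14
Perfect-match Tm = 2(8) + 4(14) = 16 + 56 = 72°C
Mismatches (positions where the bases are not complementary): 5 (at positions 3, 14, 15, 16, 20)
Effective Tm = 72 − 5×5 = 72 − 25 = 47°C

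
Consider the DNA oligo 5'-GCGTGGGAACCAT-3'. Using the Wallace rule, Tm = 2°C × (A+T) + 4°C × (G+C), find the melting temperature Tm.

42°C

Counting bases: T=2, G=5, C=3, A=3
AT pairs contribute 5, GC pairs contribute 8.
Tm = 4·8 + 2·5 = 32 + 10 = 42°C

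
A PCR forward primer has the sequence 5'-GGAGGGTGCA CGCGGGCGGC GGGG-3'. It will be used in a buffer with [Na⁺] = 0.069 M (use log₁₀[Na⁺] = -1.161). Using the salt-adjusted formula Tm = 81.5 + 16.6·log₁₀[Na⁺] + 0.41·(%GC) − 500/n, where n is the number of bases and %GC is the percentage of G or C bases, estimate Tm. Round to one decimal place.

Length n = 24. Base counts: A=2, G=16, T=1, C=5
G+C = 21, so %GC = 21/24 × 100 = 87.5%
Salt term: 16.6 × (-1.161) = -19.273
GC term: 0.41 × 87.5 = 35.875; length term: −500/24 = −20.833
Tm = 81.5 + (-19.273) + 35.875 − 20.833 = 77.269 → 77.3°C

77.3°C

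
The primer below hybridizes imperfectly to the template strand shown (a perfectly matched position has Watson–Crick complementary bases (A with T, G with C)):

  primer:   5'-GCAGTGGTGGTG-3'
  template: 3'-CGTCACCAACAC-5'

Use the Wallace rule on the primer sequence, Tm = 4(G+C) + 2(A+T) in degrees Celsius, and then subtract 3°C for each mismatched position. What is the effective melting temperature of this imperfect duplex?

Primer base counts: A=1, T=3, G=7, C=1 → A+T=4, G+C=8
Perfect-match Tm = 2(4) + 4(8) = 8 + 32 = 40°C
Mismatches (positions where the bases are not complementary): 1 (at position 9)
Effective Tm = 40 − 1×3 = 40 − 3 = 37°C

37°C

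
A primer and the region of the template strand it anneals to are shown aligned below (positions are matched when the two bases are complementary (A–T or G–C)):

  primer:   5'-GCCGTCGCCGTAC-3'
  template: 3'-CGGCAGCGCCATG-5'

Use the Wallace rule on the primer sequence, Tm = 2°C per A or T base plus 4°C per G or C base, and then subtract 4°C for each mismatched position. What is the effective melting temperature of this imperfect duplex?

42°C

Primer base counts: A=1, T=2, G=4, C=6 → A+T=3, G+C=10
Perfect-match Tm = 2(3) + 4(10) = 6 + 40 = 46°C
Mismatches (positions where the bases are not complementary): 1 (at position 9)
Effective Tm = 46 − 1×4 = 46 − 4 = 42°C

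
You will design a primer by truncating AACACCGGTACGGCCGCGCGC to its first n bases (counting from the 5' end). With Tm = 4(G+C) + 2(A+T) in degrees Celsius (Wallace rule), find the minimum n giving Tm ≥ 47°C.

n = 15

First 14 bases: AACACCGGTACGGC → Tm = 46°C (< 47°C)
First 15 bases: AACACCGGTACGGCC → Tm = 50°C (≥ 47°C)
Each additional base adds 2°C (A/T) or 4°C (G/C), so Tm is non-decreasing in n; n = 15 is the first length to reach 47°C.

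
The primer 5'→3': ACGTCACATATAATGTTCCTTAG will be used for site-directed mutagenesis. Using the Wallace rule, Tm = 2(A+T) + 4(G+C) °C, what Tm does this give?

Scanning the sequence gives C=5, T=8, A=7, G=3.
A+T = 15, G+C = 8
Tm = 4·8 + 2·15 = 32 + 30 = 62°C

62°C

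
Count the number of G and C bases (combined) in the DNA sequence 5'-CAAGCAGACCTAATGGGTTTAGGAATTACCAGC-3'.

Base counts: C=7, G=8, T=7, A=11
Total G or C: 8 + 7 = 15

15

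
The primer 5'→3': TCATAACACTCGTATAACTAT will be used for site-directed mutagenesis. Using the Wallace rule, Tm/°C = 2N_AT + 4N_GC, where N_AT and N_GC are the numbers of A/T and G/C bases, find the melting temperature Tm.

54°C

Base counts: T=7, G=1, A=8, C=5
AT pairs contribute 15, GC pairs contribute 6.
Tm = 2(15) + 4(6) = 30 + 24 = 54°C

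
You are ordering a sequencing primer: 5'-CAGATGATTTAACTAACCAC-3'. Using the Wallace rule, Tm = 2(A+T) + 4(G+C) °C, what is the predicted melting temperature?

54°C

Scanning the sequence gives C=5, T=5, G=2, A=8.
So N_AT = 13 and N_GC = 7.
Tm = 4·7 + 2·13 = 28 + 26 = 54°C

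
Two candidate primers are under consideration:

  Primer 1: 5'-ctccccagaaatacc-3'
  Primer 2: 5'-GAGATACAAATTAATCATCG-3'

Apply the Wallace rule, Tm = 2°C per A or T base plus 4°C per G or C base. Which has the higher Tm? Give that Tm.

Primer 2, 52°C

Primer 1: A+T=7, G+C=8 → Tm = 2(7)+4(8) = 46°C
Primer 2: A+T=14, G+C=6 → Tm = 2(14)+4(6) = 52°C
46°C vs 52°C → primer 2 is higher.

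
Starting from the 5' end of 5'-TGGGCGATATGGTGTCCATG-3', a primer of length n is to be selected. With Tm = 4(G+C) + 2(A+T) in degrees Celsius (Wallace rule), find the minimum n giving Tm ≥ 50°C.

n = 16

First 15 bases: TGGGCGATATGGTGT → Tm = 46°C (< 50°C)
First 16 bases: TGGGCGATATGGTGTC → Tm = 50°C (≥ 50°C)
Since every base adds ≥2°C, Tm only increases with n, so the threshold is first crossed at n = 16.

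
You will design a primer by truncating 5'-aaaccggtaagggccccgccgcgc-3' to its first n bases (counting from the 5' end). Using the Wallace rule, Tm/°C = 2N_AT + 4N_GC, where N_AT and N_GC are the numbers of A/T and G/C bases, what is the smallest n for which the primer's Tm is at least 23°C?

First 7 bases: AAACCGG → Tm = 22°C (< 23°C)
First 8 bases: AAACCGGT → Tm = 24°C (≥ 23°C)
Since every base adds ≥2°C, Tm only increases with n, so the threshold is first crossed at n = 8.

n = 8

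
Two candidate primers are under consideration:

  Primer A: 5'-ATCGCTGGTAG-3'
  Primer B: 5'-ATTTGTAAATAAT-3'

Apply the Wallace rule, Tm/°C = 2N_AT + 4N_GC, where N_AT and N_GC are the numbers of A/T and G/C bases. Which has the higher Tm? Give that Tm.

Primer A: A+T=5, G+C=6 → Tm = 2(5)+4(6) = 34°C
Primer B: A+T=12, G+C=1 → Tm = 2(12)+4(1) = 28°C
34°C vs 28°C → primer A is higher.

Primer A, 34°C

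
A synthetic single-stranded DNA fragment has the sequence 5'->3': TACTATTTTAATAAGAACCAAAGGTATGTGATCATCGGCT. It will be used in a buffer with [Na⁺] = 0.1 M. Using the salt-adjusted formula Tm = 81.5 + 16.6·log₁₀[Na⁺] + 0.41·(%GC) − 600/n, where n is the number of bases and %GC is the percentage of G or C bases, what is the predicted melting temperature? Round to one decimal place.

63.2°C

Length n = 40. Scanning the sequence gives G=7, T=13, A=14, C=6.
G+C = 13, so %GC = 13/40 × 100 = 32.5%
Salt term: 16.6 × (-1) = -16.6
GC term: 0.41 × 32.5 = 13.325; length term: −600/40 = −15
Tm = 81.5 + (-16.6) + 13.325 − 15 = 63.225 → 63.2°C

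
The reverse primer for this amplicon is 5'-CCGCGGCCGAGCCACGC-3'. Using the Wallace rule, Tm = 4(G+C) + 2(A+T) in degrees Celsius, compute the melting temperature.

T=0, G=6, A=2, C=9
So N_AT = 2 and N_GC = 15.
Tm = 4·15 + 2·2 = 60 + 4 = 64°C

64°C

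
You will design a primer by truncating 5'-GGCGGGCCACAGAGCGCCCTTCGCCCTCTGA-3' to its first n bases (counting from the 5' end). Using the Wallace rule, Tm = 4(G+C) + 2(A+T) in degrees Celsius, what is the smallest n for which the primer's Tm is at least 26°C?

n = 7

First 6 bases: GGCGGG → Tm = 24°C (< 26°C)
First 7 bases: GGCGGGC → Tm = 28°C (≥ 26°C)
Since every base adds ≥2°C, Tm only increases with n, so the threshold is first crossed at n = 7.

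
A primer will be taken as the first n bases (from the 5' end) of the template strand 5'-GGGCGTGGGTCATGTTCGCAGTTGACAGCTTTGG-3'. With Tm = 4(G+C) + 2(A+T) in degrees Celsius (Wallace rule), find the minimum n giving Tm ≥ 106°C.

n = 34

First 33 bases: GGGCGTGGGTCATGTTCGCAGTTGACAGCTTTG → Tm = 104°C (< 106°C)
First 34 bases: GGGCGTGGGTCATGTTCGCAGTTGACAGCTTTGG → Tm = 108°C (≥ 106°C)
Each additional base adds 2°C (A/T) or 4°C (G/C), so Tm is non-decreasing in n; n = 34 is the first length to reach 106°C.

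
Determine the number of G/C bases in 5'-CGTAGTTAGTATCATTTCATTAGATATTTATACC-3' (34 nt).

A=10, C=5, T=15, G=4
Total G or C: 4 + 5 = 9

9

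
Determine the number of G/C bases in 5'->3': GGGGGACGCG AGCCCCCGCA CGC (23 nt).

20

Counting bases: C=10, T=0, A=3, G=10
G+C = 10 + 10 = 20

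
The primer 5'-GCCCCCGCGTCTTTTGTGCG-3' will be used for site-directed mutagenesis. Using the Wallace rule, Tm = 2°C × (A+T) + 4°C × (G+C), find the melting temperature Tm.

Base counts: A=0, G=6, C=8, T=6
So N_AT = 6 and N_GC = 14.
Tm = 4·14 + 2·6 = 56 + 12 = 68°C

68°C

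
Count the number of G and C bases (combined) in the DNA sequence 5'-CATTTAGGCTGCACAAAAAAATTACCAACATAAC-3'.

11

Base counts: G=3, T=7, C=8, A=16
G+C = 3 + 8 = 11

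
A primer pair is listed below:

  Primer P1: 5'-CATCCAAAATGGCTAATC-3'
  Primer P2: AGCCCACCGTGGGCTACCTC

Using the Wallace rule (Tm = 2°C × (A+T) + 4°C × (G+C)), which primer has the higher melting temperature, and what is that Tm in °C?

Primer P2, 68°C

Primer P1: A+T=11, G+C=7 → Tm = 2(11)+4(7) = 50°C
Primer P2: A+T=6, G+C=14 → Tm = 2(6)+4(14) = 68°C
50°C vs 68°C → primer P2 is higher.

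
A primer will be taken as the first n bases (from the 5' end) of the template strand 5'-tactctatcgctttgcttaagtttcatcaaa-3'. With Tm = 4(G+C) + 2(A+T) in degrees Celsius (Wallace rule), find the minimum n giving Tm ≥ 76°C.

First 27 bases: TACTCTATCGCTTTGCTTAAGTTTCAT → Tm = 72°C (< 76°C)
First 28 bases: TACTCTATCGCTTTGCTTAAGTTTCATC → Tm = 76°C (≥ 76°C)
Each additional base adds 2°C (A/T) or 4°C (G/C), so Tm is non-decreasing in n; n = 28 is the first length to reach 76°C.

n = 28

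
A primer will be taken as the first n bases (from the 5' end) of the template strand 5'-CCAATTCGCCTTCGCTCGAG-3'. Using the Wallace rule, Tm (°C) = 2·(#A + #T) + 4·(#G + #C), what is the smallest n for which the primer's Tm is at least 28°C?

First 8 bases: CCAATTCG → Tm = 24°C (< 28°C)
First 9 bases: CCAATTCGC → Tm = 28°C (≥ 28°C)
Since every base adds ≥2°C, Tm only increases with n, so the threshold is first crossed at n = 9.

n = 9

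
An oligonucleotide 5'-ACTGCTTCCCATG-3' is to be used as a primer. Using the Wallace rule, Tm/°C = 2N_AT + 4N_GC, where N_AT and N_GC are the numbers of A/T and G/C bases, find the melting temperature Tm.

40°C

Base counts: G=2, C=5, T=4, A=2
So N_AT = 6 and N_GC = 7.
Tm = 4·7 + 2·6 = 28 + 12 = 40°C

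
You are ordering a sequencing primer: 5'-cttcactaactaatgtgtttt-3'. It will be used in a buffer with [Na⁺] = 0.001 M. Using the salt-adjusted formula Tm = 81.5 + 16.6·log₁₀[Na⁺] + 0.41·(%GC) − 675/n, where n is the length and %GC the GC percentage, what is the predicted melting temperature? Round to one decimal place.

Length n = 21. Scanning the sequence gives C=4, A=5, T=10, G=2.
G+C = 6, so %GC = 6/21 × 100 = 28.571%
Salt term: 16.6 × (-3) = -49.8
GC term: 0.41 × 28.571 = 11.714; length term: −675/21 = −32.143
Tm = 81.5 + (-49.8) + 11.714 − 32.143 = 11.271 → 11.3°C

11.3°C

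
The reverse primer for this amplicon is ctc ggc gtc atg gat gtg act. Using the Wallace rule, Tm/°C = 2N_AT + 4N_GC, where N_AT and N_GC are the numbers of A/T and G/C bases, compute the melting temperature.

66°C

G=7, T=6, A=3, C=5
So N_AT = 9 and N_GC = 12.
Tm = 2(9) + 4(12) = 18 + 48 = 66°C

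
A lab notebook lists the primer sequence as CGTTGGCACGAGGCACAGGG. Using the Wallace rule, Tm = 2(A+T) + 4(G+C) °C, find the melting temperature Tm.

Counting bases: C=5, G=9, T=2, A=4
AT pairs contribute 6, GC pairs contribute 14.
Tm = 4·14 + 2·6 = 56 + 12 = 68°C

68°C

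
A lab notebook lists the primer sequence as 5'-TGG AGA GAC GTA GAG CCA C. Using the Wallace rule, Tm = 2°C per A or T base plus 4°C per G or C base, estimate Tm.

C=4, A=6, G=7, T=2
A+T = 8, G+C = 11
Tm = 4·11 + 2·8 = 44 + 16 = 60°C

60°C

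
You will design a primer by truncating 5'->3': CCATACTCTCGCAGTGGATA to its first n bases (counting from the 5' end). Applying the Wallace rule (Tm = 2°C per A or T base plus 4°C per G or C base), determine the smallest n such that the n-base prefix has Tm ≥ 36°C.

n = 12

First 11 bases: CCATACTCTCG → Tm = 34°C (< 36°C)
First 12 bases: CCATACTCTCGC → Tm = 38°C (≥ 36°C)
Since every base adds ≥2°C, Tm only increases with n, so the threshold is first crossed at n = 12.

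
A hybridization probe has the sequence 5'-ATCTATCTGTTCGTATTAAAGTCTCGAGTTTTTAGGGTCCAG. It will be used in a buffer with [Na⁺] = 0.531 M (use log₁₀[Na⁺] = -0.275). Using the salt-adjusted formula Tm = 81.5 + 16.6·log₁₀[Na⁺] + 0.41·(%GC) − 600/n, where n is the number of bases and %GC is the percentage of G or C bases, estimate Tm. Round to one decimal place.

Length n = 42. T=17, A=9, C=7, G=9
G+C = 16, so %GC = 16/42 × 100 = 38.095%
Salt term: 16.6 × (-0.275) = -4.565
GC term: 0.41 × 38.095 = 15.619; length term: −600/42 = −14.286
Tm = 81.5 + (-4.565) + 15.619 − 14.286 = 78.268 → 78.3°C

78.3°C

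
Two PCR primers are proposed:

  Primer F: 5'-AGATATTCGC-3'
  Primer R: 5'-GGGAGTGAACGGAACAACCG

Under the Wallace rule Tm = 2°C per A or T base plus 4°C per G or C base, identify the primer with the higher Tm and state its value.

Primer F: A+T=6, G+C=4 → Tm = 2(6)+4(4) = 28°C
Primer R: A+T=8, G+C=12 → Tm = 2(8)+4(12) = 64°C
28°C vs 64°C → primer R is higher.

Primer R, 64°C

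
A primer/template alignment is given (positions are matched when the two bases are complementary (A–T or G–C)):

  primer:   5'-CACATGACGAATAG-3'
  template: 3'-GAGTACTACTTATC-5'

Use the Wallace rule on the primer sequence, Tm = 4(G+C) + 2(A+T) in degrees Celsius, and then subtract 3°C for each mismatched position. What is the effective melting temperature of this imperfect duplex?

Primer base counts: A=6, T=2, G=3, C=3 → A+T=8, G+C=6
Perfect-match Tm = 2(8) + 4(6) = 16 + 24 = 40°C
Mismatches (positions where the bases are not complementary): 2 (at positions 2, 8)
Effective Tm = 40 − 2×3 = 40 − 6 = 34°C

34°C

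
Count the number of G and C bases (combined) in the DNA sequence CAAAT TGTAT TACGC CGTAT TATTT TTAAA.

Base counts: C=4, T=13, G=3, A=10
G+C = 3 + 4 = 7

7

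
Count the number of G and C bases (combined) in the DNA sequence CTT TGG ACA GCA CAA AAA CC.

G=3, T=3, A=8, C=6
Total G or C: 3 + 6 = 9

9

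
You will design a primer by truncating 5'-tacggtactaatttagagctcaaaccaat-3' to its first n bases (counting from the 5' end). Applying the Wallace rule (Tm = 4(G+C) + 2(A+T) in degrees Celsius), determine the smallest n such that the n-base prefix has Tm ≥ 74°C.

n = 27

First 26 bases: TACGGTACTAATTTAGAGCTCAAACC → Tm = 72°C (< 74°C)
First 27 bases: TACGGTACTAATTTAGAGCTCAAACCA → Tm = 74°C (≥ 74°C)
Each additional base adds 2°C (A/T) or 4°C (G/C), so Tm is non-decreasing in n; n = 27 is the first length to reach 74°C.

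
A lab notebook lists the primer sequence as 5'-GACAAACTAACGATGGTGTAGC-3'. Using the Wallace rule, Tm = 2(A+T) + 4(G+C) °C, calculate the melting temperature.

Scanning the sequence gives C=4, A=8, G=6, T=4.
So N_AT = 12 and N_GC = 10.
Tm = 2(12) + 4(10) = 24 + 40 = 64°C

64°C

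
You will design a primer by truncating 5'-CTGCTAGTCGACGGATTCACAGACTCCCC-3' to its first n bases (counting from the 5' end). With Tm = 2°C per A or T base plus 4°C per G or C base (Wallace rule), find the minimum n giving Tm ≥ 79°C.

n = 26

First 25 bases: CTGCTAGTCGACGGATTCACAGACT → Tm = 76°C (< 79°C)
First 26 bases: CTGCTAGTCGACGGATTCACAGACTC → Tm = 80°C (≥ 79°C)
Since every base adds ≥2°C, Tm only increases with n, so the threshold is first crossed at n = 26.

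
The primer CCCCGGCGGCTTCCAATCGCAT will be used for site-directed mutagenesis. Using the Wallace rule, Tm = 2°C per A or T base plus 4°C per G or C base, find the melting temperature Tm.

Counting bases: A=3, C=10, G=5, T=4
AT pairs contribute 7, GC pairs contribute 15.
Tm = 2(7) + 4(15) = 14 + 60 = 74°C

74°C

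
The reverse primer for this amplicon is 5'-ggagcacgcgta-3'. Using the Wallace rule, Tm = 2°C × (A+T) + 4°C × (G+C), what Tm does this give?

Counting bases: G=5, C=3, A=3, T=1
AT pairs contribute 4, GC pairs contribute 8.
Tm = 4·8 + 2·4 = 32 + 8 = 40°C

40°C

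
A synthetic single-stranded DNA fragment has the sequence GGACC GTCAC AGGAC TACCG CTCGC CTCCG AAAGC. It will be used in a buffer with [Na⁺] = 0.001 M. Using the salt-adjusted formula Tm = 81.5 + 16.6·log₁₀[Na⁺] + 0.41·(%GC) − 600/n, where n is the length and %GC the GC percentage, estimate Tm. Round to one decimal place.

Length n = 35. Scanning the sequence gives A=8, G=9, C=14, T=4.
G+C = 23, so %GC = 23/35 × 100 = 65.714%
Salt term: 16.6 × (-3) = -49.8
GC term: 0.41 × 65.714 = 26.943; length term: −600/35 = −17.143
Tm = 81.5 + (-49.8) + 26.943 − 17.143 = 41.5 → 41.5°C

41.5°C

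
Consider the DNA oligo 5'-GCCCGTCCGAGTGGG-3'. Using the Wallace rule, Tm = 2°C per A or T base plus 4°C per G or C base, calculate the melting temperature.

Counting bases: T=2, A=1, G=7, C=5
A+T = 3, G+C = 12
Tm = 4·12 + 2·3 = 48 + 6 = 54°C

54°C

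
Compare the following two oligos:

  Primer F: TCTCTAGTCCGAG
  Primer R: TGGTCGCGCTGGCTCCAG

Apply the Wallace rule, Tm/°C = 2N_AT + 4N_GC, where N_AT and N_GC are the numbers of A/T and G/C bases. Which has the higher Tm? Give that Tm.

Primer F: A+T=6, G+C=7 → Tm = 2(6)+4(7) = 40°C
Primer R: A+T=5, G+C=13 → Tm = 2(5)+4(13) = 62°C
40°C vs 62°C → primer R is higher.

Primer R, 62°C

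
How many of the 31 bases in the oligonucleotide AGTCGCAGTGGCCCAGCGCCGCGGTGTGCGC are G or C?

24

Counting bases: G=13, A=3, T=4, C=11
G+C = 13 + 11 = 24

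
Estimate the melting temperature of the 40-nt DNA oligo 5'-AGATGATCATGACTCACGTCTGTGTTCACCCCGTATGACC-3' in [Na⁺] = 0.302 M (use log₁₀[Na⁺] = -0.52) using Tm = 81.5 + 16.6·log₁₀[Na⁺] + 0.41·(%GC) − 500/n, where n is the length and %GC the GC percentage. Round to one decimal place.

80.9°C

Length n = 40. Counting bases: A=9, C=12, T=11, G=8
G+C = 20, so %GC = 20/40 × 100 = 50%
Salt term: 16.6 × (-0.52) = -8.632
GC term: 0.41 × 50 = 20.5; length term: −500/40 = −12.5
Tm = 81.5 + (-8.632) + 20.5 − 12.5 = 80.868 → 80.9°C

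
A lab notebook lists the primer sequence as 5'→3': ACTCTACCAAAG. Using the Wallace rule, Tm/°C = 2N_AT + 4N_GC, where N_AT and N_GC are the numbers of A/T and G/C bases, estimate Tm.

34°C

Counting bases: A=5, T=2, C=4, G=1
A+T = 7, G+C = 5
Tm = 4·5 + 2·7 = 20 + 14 = 34°C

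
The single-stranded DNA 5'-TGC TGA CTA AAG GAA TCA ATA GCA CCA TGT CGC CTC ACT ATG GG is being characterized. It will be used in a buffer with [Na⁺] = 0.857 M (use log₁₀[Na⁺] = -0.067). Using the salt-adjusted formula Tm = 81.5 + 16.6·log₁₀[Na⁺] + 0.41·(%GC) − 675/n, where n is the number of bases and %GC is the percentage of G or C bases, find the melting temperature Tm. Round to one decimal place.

84.6°C

Length n = 44. Scanning the sequence gives A=13, G=10, C=11, T=10.
G+C = 21, so %GC = 21/44 × 100 = 47.727%
Salt term: 16.6 × (-0.067) = -1.112
GC term: 0.41 × 47.727 = 19.568; length term: −675/44 = −15.341
Tm = 81.5 + (-1.112) + 19.568 − 15.341 = 84.615 → 84.6°C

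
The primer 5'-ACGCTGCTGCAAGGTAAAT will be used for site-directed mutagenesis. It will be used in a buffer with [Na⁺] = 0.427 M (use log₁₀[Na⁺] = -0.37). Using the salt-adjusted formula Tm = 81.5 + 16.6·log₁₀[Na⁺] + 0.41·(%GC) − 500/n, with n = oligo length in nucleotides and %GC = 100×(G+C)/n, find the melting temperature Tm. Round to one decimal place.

Length n = 19. Counting bases: T=4, G=5, C=4, A=6
G+C = 9, so %GC = 9/19 × 100 = 47.368%
Salt term: 16.6 × (-0.37) = -6.142
GC term: 0.41 × 47.368 = 19.421; length term: −500/19 = −26.316
Tm = 81.5 + (-6.142) + 19.421 − 26.316 = 68.463 → 68.5°C

68.5°C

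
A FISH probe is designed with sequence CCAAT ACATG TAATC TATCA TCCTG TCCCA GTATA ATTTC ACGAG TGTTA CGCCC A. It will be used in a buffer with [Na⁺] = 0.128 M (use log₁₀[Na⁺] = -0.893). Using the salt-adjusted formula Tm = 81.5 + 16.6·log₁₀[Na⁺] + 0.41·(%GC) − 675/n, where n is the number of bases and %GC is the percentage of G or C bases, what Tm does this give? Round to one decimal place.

Length n = 56. Base counts: A=16, T=17, C=16, G=7
G+C = 23, so %GC = 23/56 × 100 = 41.071%
Salt term: 16.6 × (-0.893) = -14.824
GC term: 0.41 × 41.071 = 16.839; length term: −675/56 = −12.054
Tm = 81.5 + (-14.824) + 16.839 − 12.054 = 71.461 → 71.5°C

71.5°C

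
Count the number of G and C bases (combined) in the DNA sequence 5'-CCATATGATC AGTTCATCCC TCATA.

10

Scanning the sequence gives C=8, G=2, T=8, A=7.
G+C = 2 + 8 = 10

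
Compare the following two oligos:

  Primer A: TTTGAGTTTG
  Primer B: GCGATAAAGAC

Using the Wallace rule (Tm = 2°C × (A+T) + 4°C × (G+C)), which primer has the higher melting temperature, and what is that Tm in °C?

Primer A: A+T=7, G+C=3 → Tm = 2(7)+4(3) = 26°C
Primer B: A+T=6, G+C=5 → Tm = 2(6)+4(5) = 32°C
26°C vs 32°C → primer B is higher.

Primer B, 32°C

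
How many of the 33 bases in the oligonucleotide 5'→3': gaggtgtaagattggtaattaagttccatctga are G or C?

Scanning the sequence gives A=10, C=3, T=11, G=9.
G+C = 9 + 3 = 12

12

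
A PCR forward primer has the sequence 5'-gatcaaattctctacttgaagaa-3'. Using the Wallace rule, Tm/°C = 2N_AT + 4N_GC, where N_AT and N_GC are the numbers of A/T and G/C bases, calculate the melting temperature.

Scanning the sequence gives G=3, C=4, A=9, T=7.
So N_AT = 16 and N_GC = 7.
Tm = 2(16) + 4(7) = 32 + 28 = 60°C

60°C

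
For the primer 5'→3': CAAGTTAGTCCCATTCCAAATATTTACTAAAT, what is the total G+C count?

9

Counting bases: T=11, G=2, C=7, A=12
G+C = 2 + 7 = 9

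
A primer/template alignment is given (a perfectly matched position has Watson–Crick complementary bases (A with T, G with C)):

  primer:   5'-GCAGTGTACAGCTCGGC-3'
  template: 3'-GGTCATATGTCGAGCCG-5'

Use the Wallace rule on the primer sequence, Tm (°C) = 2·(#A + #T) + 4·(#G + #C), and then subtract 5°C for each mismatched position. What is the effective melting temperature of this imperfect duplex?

46°C

Primer base counts: A=3, T=3, G=6, C=5 → A+T=6, G+C=11
Perfect-match Tm = 2(6) + 4(11) = 12 + 44 = 56°C
Mismatches (positions where the bases are not complementary): 2 (at positions 1, 6)
Effective Tm = 56 − 2×5 = 56 − 10 = 46°C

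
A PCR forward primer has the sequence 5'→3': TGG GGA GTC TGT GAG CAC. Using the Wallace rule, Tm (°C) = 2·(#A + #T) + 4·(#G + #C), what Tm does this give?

58°C

Counting bases: T=4, G=8, A=3, C=3
AT pairs contribute 7, GC pairs contribute 11.
Tm = 2(7) + 4(11) = 14 + 44 = 58°C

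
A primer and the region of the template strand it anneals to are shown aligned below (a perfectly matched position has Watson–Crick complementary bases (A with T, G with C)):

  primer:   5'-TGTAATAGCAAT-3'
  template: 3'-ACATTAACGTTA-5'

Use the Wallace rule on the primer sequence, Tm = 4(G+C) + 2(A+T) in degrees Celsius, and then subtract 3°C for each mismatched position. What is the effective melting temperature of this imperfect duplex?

27°C

Primer base counts: A=5, T=4, G=2, C=1 → A+T=9, G+C=3
Perfect-match Tm = 2(9) + 4(3) = 18 + 12 = 30°C
Mismatches (positions where the bases are not complementary): 1 (at position 7)
Effective Tm = 30 − 1×3 = 30 − 3 = 27°C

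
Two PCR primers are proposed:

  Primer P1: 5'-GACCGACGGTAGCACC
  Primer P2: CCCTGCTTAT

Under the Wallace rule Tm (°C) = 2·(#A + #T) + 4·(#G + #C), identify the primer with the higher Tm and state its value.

Primer P1: A+T=5, G+C=11 → Tm = 2(5)+4(11) = 54°C
Primer P2: A+T=5, G+C=5 → Tm = 2(5)+4(5) = 30°C
54°C vs 30°C → primer P1 is higher.

Primer P1, 54°C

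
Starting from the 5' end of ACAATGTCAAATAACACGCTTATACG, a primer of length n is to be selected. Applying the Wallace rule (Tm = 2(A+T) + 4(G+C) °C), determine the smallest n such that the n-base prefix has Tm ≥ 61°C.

First 23 bases: ACAATGTCAAATAACACGCTTAT → Tm = 60°C (< 61°C)
First 24 bases: ACAATGTCAAATAACACGCTTATA → Tm = 62°C (≥ 61°C)
Since every base adds ≥2°C, Tm only increases with n, so the threshold is first crossed at n = 24.

n = 24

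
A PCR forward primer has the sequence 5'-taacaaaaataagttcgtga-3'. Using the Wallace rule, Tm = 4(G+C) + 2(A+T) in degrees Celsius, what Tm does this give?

50°C

Scanning the sequence gives G=3, C=2, A=10, T=5.
So N_AT = 15 and N_GC = 5.
Tm = 2×15 + 4×5 = 50°C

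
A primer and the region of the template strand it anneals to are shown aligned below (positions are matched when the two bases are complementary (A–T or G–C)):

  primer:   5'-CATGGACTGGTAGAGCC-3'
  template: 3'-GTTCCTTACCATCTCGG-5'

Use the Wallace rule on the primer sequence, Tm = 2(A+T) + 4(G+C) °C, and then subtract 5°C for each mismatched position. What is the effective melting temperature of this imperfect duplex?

44°C

Primer base counts: A=4, T=3, G=6, C=4 → A+T=7, G+C=10
Perfect-match Tm = 2(7) + 4(10) = 14 + 40 = 54°C
Mismatches (positions where the bases are not complementary): 2 (at positions 3, 7)
Effective Tm = 54 − 2×5 = 54 − 10 = 44°C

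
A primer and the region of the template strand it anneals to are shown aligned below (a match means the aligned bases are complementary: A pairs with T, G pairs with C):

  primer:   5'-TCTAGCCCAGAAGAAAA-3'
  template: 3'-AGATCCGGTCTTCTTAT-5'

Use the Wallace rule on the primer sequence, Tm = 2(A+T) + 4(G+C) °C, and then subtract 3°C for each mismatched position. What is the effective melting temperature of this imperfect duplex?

Primer base counts: A=8, T=2, G=3, C=4 → A+T=10, G+C=7
Perfect-match Tm = 2(10) + 4(7) = 20 + 28 = 48°C
Mismatches (positions where the bases are not complementary): 2 (at positions 6, 16)
Effective Tm = 48 − 2×3 = 48 − 6 = 42°C

42°C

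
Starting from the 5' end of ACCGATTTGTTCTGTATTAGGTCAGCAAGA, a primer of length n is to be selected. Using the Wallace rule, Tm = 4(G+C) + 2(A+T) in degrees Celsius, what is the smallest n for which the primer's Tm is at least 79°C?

n = 29

First 28 bases: ACCGATTTGTTCTGTATTAGGTCAGCAA → Tm = 78°C (< 79°C)
First 29 bases: ACCGATTTGTTCTGTATTAGGTCAGCAAG → Tm = 82°C (≥ 79°C)
Since every base adds ≥2°C, Tm only increases with n, so the threshold is first crossed at n = 29.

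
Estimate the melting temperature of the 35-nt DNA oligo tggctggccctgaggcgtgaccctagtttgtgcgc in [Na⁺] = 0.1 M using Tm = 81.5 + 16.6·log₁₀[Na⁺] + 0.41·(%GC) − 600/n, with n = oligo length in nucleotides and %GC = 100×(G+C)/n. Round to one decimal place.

Length n = 35. C=10, G=13, A=3, T=9
G+C = 23, so %GC = 23/35 × 100 = 65.714%
Salt term: 16.6 × (-1) = -16.6
GC term: 0.41 × 65.714 = 26.943; length term: −600/35 = −17.143
Tm = 81.5 + (-16.6) + 26.943 − 17.143 = 74.7 → 74.7°C

74.7°C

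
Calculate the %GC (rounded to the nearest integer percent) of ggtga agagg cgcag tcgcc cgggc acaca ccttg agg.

68%

G=15, C=11, T=4, A=8
G+C = 15 + 11 = 26 out of 38 bases
%GC = 26/38 × 100 = 68.42% ≈ 68%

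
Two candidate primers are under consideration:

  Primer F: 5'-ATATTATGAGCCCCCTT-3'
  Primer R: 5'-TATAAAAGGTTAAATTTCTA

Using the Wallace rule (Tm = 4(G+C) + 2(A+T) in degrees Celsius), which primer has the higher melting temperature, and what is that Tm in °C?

Primer F: A+T=10, G+C=7 → Tm = 2(10)+4(7) = 48°C
Primer R: A+T=17, G+C=3 → Tm = 2(17)+4(3) = 46°C
48°C vs 46°C → primer F is higher.

Primer F, 48°C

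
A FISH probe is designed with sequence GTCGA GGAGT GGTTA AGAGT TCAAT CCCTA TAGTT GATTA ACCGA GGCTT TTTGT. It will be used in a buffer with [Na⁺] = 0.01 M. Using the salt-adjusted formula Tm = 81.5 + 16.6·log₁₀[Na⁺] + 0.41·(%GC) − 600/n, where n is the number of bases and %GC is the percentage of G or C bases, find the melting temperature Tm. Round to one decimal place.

54.5°C

Length n = 55. Scanning the sequence gives C=8, G=15, T=19, A=13.
G+C = 23, so %GC = 23/55 × 100 = 41.818%
Salt term: 16.6 × (-2) = -33.2
GC term: 0.41 × 41.818 = 17.145; length term: −600/55 = −10.909
Tm = 81.5 + (-33.2) + 17.145 − 10.909 = 54.536 → 54.5°C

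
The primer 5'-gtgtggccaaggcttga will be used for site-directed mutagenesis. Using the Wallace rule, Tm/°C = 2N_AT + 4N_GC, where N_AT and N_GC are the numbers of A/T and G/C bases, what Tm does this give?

Counting bases: A=3, G=7, T=4, C=3
AT pairs contribute 7, GC pairs contribute 10.
Tm = 2(7) + 4(10) = 14 + 40 = 54°C

54°C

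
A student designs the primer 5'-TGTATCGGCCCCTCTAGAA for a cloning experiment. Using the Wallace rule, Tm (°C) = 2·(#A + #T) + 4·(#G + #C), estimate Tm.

Scanning the sequence gives C=6, T=5, G=4, A=4.
A+T = 9, G+C = 10
Tm = 2×9 + 4×10 = 58°C

58°C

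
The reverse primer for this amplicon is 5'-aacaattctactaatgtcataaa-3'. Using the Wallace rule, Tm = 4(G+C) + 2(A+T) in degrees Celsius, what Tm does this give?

Base counts: C=4, A=11, G=1, T=7
So N_AT = 18 and N_GC = 5.
Tm = 2×18 + 4×5 = 56°C

56°C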